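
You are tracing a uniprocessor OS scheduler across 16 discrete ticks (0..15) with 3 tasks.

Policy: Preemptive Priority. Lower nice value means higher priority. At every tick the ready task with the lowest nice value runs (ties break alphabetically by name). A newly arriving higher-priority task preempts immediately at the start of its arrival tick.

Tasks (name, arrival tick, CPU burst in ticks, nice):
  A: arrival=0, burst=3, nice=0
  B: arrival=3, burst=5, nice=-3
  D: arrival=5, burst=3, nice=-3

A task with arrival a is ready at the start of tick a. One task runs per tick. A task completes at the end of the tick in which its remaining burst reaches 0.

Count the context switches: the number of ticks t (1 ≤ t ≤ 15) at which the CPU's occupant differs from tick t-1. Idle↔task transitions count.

t=0: ready={A} → run A
t=1: ready={A} → run A
t=2: ready={A} → run A
t=3: ready={B} → run B
t=4: ready={B} → run B
t=5: ready={B,D} → run B
t=6: ready={B,D} → run B
t=7: ready={B,D} → run B
t=8: ready={D} → run D
t=9: ready={D} → run D
t=10: ready={D} → run D
t=11: (idle)
t=12: (idle)
t=13: (idle)
t=14: (idle)
t=15: (idle)

context switches = 3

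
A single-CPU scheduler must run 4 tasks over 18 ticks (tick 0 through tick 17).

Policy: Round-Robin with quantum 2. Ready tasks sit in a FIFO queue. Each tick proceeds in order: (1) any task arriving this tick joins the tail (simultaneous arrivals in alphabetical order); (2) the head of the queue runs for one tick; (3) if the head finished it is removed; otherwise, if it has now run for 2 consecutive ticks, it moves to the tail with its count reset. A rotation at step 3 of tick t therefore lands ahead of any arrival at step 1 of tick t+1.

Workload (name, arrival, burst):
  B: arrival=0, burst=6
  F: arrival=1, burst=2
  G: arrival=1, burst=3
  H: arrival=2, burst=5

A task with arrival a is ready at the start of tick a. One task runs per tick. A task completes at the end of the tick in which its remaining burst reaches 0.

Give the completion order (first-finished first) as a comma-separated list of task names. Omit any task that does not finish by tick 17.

completion order = F, G, B, H

t=0: queue=[B] q_used=0 → run B
t=1: queue=[B,F,G] q_used=1 → run B
t=2: queue=[F,G,B,H] q_used=0 → run F
t=3: queue=[F,G,B,H] q_used=1 → run F
t=4: queue=[G,B,H] q_used=0 → run G
t=5: queue=[G,B,H] q_used=1 → run G
t=6: queue=[B,H,G] q_used=0 → run B
t=7: queue=[B,H,G] q_used=1 → run B
t=8: queue=[H,G,B] q_used=0 → run H
t=9: queue=[H,G,B] q_used=1 → run H
t=10: queue=[G,B,H] q_used=0 → run G
t=11: queue=[B,H] q_used=0 → run B
t=12: queue=[B,H] q_used=1 → run B
t=13: queue=[H] q_used=0 → run H
t=14: queue=[H] q_used=1 → run H
t=15: queue=[H] q_used=0 → run H
t=16: (idle)
t=17: (idle)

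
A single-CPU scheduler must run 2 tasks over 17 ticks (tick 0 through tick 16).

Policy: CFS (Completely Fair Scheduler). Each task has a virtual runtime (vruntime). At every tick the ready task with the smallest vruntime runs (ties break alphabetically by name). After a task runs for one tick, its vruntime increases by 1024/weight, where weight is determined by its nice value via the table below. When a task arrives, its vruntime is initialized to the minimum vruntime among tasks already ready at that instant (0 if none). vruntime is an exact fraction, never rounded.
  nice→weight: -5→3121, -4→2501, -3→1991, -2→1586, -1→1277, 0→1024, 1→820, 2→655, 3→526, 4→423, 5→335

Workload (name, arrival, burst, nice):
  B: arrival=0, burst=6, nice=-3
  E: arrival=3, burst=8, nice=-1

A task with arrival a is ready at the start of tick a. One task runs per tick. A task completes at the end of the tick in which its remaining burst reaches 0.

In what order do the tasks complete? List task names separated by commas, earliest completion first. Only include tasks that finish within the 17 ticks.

t=0: vr[B=0] → run B
t=1: vr[B=1024/1991] → run B
t=2: vr[B=2048/1991] → run B
t=3: vr[B=3072/1991 E=3072/1991] → run B
t=4: vr[B=4096/1991 E=3072/1991] → run E
t=5: vr[B=4096/1991 E=5961728/2542507] → run B
t=6: vr[B=5120/1991 E=5961728/2542507] → run E
t=7: vr[B=5120/1991 E=8000512/2542507] → run B
t=8: vr[E=8000512/2542507] → run E
t=9: vr[E=10039296/2542507] → run E
t=10: vr[E=12078080/2542507] → run E
t=11: vr[E=14116864/2542507] → run E
t=12: vr[E=16155648/2542507] → run E
t=13: vr[E=18194432/2542507] → run E
t=14: (idle)
t=15: (idle)
t=16: (idle)

completion order = B, E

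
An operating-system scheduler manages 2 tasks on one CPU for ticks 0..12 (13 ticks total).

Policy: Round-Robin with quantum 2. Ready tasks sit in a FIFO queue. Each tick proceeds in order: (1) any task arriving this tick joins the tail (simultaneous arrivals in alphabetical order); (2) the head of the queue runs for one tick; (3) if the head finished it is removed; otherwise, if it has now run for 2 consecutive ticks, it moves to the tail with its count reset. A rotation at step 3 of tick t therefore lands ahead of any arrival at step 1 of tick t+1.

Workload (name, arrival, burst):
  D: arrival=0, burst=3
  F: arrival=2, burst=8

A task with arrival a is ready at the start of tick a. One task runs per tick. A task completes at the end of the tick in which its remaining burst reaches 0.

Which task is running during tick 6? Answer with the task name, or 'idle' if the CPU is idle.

running at tick 6 = F

t=0: queue=[D] q_used=0 → run D
t=1: queue=[D] q_used=1 → run D
t=2: queue=[D,F] q_used=0 → run D
t=3: queue=[F] q_used=0 → run F
t=4: queue=[F] q_used=1 → run F
t=5: queue=[F] q_used=0 → run F
t=6: queue=[F] q_used=1 → run F
t=7: queue=[F] q_used=0 → run F
t=8: queue=[F] q_used=1 → run F
t=9: queue=[F] q_used=0 → run F
t=10: queue=[F] q_used=1 → run F
t=11: (idle)
t=12: (idle)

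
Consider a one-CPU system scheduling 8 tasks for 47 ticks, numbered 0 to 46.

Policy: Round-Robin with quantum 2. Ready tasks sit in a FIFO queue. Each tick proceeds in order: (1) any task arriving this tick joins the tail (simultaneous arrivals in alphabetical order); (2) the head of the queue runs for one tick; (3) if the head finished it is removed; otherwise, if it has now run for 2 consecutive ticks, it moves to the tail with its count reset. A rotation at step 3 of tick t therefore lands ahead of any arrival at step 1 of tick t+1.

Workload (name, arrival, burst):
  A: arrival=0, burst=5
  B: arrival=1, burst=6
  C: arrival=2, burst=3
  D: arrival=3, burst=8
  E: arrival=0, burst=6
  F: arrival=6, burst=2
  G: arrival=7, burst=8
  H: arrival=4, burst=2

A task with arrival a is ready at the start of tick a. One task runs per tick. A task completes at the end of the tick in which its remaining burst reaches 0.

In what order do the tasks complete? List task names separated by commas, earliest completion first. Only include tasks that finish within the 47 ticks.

t=0: queue=[A,E] q_used=0 → run A
t=1: queue=[A,E,B] q_used=1 → run A
t=2: queue=[E,B,A,C] q_used=0 → run E
t=3: queue=[E,B,A,C,D] q_used=1 → run E
t=4: queue=[B,A,C,D,E,H] q_used=0 → run B
t=5: queue=[B,A,C,D,E,H] q_used=1 → run B
t=6: queue=[A,C,D,E,H,B,F] q_used=0 → run A
t=7: queue=[A,C,D,E,H,B,F,G] q_used=1 → run A
t=8: queue=[C,D,E,H,B,F,G,A] q_used=0 → run C
t=9: queue=[C,D,E,H,B,F,G,A] q_used=1 → run C
t=10: queue=[D,E,H,B,F,G,A,C] q_used=0 → run D
t=11: queue=[D,E,H,B,F,G,A,C] q_used=1 → run D
t=12: queue=[E,H,B,F,G,A,C,D] q_used=0 → run E
t=13: queue=[E,H,B,F,G,A,C,D] q_used=1 → run E
t=14: queue=[H,B,F,G,A,C,D,E] q_used=0 → run H
t=15: queue=[H,B,F,G,A,C,D,E] q_used=1 → run H
t=16: queue=[B,F,G,A,C,D,E] q_used=0 → run B
t=17: queue=[B,F,G,A,C,D,E] q_used=1 → run B
t=18: queue=[F,G,A,C,D,E,B] q_used=0 → run F
t=19: queue=[F,G,A,C,D,E,B] q_used=1 → run F
t=20: queue=[G,A,C,D,E,B] q_used=0 → run G
t=21: queue=[G,A,C,D,E,B] q_used=1 → run G
t=22: queue=[A,C,D,E,B,G] q_used=0 → run A
t=23: queue=[C,D,E,B,G] q_used=0 → run C
t=24: queue=[D,E,B,G] q_used=0 → run D
t=25: queue=[D,E,B,G] q_used=1 → run D
t=26: queue=[E,B,G,D] q_used=0 → run E
t=27: queue=[E,B,G,D] q_used=1 → run E
t=28: queue=[B,G,D] q_used=0 → run B
t=29: queue=[B,G,D] q_used=1 → run B
t=30: queue=[G,D] q_used=0 → run G
t=31: queue=[G,D] q_used=1 → run G
t=32: queue=[D,G] q_used=0 → run D
t=33: queue=[D,G] q_used=1 → run D
t=34: queue=[G,D] q_used=0 → run G
t=35: queue=[G,D] q_used=1 → run G
t=36: queue=[D,G] q_used=0 → run D
t=37: queue=[D,G] q_used=1 → run D
t=38: queue=[G] q_used=0 → run G
t=39: queue=[G] q_used=1 → run G
t=40: (idle)
t=41: (idle)
t=42: (idle)
t=43: (idle)
t=44: (idle)
t=45: (idle)
t=46: (idle)

completion order = H, F, A, C, E, B, D, G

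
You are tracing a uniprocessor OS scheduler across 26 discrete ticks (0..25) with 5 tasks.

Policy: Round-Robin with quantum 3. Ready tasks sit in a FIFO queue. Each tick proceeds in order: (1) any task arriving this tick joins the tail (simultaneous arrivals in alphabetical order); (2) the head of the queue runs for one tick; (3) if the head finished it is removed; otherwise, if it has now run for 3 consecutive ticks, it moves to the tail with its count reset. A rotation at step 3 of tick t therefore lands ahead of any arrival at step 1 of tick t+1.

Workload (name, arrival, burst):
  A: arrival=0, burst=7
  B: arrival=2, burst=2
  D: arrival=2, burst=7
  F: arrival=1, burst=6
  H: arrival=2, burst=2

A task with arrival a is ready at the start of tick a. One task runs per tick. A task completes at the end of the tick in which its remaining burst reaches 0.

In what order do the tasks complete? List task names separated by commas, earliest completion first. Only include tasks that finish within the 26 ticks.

t=0: queue=[A] q_used=0 → run A
t=1: queue=[A,F] q_used=1 → run A
t=2: queue=[A,F,B,D,H] q_used=2 → run A
t=3: queue=[F,B,D,H,A] q_used=0 → run F
t=4: queue=[F,B,D,H,A] q_used=1 → run F
t=5: queue=[F,B,D,H,A] q_used=2 → run F
t=6: queue=[B,D,H,A,F] q_used=0 → run B
t=7: queue=[B,D,H,A,F] q_used=1 → run B
t=8: queue=[D,H,A,F] q_used=0 → run D
t=9: queue=[D,H,A,F] q_used=1 → run D
t=10: queue=[D,H,A,F] q_used=2 → run D
t=11: queue=[H,A,F,D] q_used=0 → run H
t=12: queue=[H,A,F,D] q_used=1 → run H
t=13: queue=[A,F,D] q_used=0 → run A
t=14: queue=[A,F,D] q_used=1 → run A
t=15: queue=[A,F,D] q_used=2 → run A
t=16: queue=[F,D,A] q_used=0 → run F
t=17: queue=[F,D,A] q_used=1 → run F
t=18: queue=[F,D,A] q_used=2 → run F
t=19: queue=[D,A] q_used=0 → run D
t=20: queue=[D,A] q_used=1 → run D
t=21: queue=[D,A] q_used=2 → run D
t=22: queue=[A,D] q_used=0 → run A
t=23: queue=[D] q_used=0 → run D
t=24: (idle)
t=25: (idle)

completion order = B, H, F, A, D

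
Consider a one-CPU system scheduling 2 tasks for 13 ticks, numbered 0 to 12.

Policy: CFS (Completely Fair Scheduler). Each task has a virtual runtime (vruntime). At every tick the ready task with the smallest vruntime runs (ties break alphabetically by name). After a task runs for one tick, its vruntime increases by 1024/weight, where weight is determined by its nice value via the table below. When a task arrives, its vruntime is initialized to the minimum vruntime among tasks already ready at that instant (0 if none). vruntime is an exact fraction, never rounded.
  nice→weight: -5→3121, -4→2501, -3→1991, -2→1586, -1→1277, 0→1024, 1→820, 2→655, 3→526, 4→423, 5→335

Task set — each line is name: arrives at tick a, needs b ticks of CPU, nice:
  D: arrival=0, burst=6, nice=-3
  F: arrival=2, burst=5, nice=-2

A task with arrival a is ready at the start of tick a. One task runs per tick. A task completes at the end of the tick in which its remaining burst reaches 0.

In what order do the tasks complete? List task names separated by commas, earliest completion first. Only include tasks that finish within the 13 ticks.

t=0: vr[D=0] → run D
t=1: vr[D=1024/1991] → run D
t=2: vr[D=2048/1991 F=2048/1991] → run D
t=3: vr[D=3072/1991 F=2048/1991] → run F
t=4: vr[D=3072/1991 F=2643456/1578863] → run D
t=5: vr[D=4096/1991 F=2643456/1578863] → run F
t=6: vr[D=4096/1991 F=3662848/1578863] → run D
t=7: vr[D=5120/1991 F=3662848/1578863] → run F
t=8: vr[D=5120/1991 F=4682240/1578863] → run D
t=9: vr[F=4682240/1578863] → run F
t=10: vr[F=5701632/1578863] → run F
t=11: (idle)
t=12: (idle)

completion order = D, F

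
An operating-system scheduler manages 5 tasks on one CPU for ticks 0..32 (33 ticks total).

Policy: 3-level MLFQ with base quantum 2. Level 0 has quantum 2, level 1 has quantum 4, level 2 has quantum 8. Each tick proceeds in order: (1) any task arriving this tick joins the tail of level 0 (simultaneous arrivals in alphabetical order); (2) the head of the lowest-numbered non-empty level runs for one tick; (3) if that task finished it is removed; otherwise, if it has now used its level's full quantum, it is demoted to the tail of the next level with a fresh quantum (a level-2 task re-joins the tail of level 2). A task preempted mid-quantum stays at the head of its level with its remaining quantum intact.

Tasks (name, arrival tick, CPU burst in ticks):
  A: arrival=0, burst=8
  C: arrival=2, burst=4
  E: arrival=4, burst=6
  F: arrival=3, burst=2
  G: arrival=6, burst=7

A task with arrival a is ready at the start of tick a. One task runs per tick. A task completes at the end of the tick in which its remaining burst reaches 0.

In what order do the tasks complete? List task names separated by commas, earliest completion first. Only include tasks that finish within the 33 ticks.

completion order = F, C, E, A, G

t=0: L0/L1/L2 = A/-/- → run A
t=1: L0/L1/L2 = A/-/- → run A
t=2: L0/L1/L2 = C/A/- → run C
t=3: L0/L1/L2 = CF/A/- → run C
t=4: L0/L1/L2 = FE/AC/- → run F
t=5: L0/L1/L2 = FE/AC/- → run F
t=6: L0/L1/L2 = EG/AC/- → run E
t=7: L0/L1/L2 = EG/AC/- → run E
t=8: L0/L1/L2 = G/ACE/- → run G
t=9: L0/L1/L2 = G/ACE/- → run G
t=10: L0/L1/L2 = -/ACEG/- → run A
t=11: L0/L1/L2 = -/ACEG/- → run A
t=12: L0/L1/L2 = -/ACEG/- → run A
t=13: L0/L1/L2 = -/ACEG/- → run A
t=14: L0/L1/L2 = -/CEG/A → run C
t=15: L0/L1/L2 = -/CEG/A → run C
t=16: L0/L1/L2 = -/EG/A → run E
t=17: L0/L1/L2 = -/EG/A → run E
t=18: L0/L1/L2 = -/EG/A → run E
t=19: L0/L1/L2 = -/EG/A → run E
t=20: L0/L1/L2 = -/G/A → run G
t=21: L0/L1/L2 = -/G/A → run G
t=22: L0/L1/L2 = -/G/A → run G
t=23: L0/L1/L2 = -/G/A → run G
t=24: L0/L1/L2 = -/-/AG → run A
t=25: L0/L1/L2 = -/-/AG → run A
t=26: L0/L1/L2 = -/-/G → run G
t=27: (idle)
t=28: (idle)
t=29: (idle)
t=30: (idle)
t=31: (idle)
t=32: (idle)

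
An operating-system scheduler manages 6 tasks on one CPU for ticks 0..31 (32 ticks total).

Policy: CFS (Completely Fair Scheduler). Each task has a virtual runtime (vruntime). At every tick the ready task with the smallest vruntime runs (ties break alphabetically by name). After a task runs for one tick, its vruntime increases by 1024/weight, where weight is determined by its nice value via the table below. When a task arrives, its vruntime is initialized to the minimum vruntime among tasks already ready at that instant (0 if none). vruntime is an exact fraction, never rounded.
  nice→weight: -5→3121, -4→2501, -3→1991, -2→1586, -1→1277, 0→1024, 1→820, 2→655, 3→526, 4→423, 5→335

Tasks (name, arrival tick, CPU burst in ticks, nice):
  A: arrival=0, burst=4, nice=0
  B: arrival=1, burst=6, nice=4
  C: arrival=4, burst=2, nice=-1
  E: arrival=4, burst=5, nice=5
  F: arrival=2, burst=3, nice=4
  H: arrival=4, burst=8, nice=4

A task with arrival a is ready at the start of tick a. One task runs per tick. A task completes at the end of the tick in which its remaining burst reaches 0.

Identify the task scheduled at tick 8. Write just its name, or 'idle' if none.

running at tick 8 = C

t=0: vr[A=0] → run A
t=1: vr[A=1 B=1] → run A
t=2: vr[A=2 B=1 F=1] → run B
t=3: vr[A=2 B=1447/423 F=1] → run F
t=4: vr[A=2 B=1447/423 C=2 E=2 F=1447/423 H=2] → run A
t=5: vr[A=3 B=1447/423 C=2 E=2 F=1447/423 H=2] → run C
t=6: vr[A=3 B=1447/423 C=3578/1277 E=2 F=1447/423 H=2] → run E
t=7: vr[A=3 B=1447/423 C=3578/1277 E=1694/335 F=1447/423 H=2] → run H
t=8: vr[A=3 B=1447/423 C=3578/1277 E=1694/335 F=1447/423 H=1870/423] → run C
t=9: vr[A=3 B=1447/423 E=1694/335 F=1447/423 H=1870/423] → run A
t=10: vr[B=1447/423 E=1694/335 F=1447/423 H=1870/423] → run B
t=11: vr[B=2471/423 E=1694/335 F=1447/423 H=1870/423] → run F
t=12: vr[B=2471/423 E=1694/335 F=2471/423 H=1870/423] → run H
t=13: vr[B=2471/423 E=1694/335 F=2471/423 H=2894/423] → run E
t=14: vr[B=2471/423 E=2718/335 F=2471/423 H=2894/423] → run B
t=15: vr[B=1165/141 E=2718/335 F=2471/423 H=2894/423] → run F
t=16: vr[B=1165/141 E=2718/335 H=2894/423] → run H
t=17: vr[B=1165/141 E=2718/335 H=1306/141] → run E
t=18: vr[B=1165/141 E=3742/335 H=1306/141] → run B
t=19: vr[B=4519/423 E=3742/335 H=1306/141] → run H
t=20: vr[B=4519/423 E=3742/335 H=4942/423] → run B
t=21: vr[B=5543/423 E=3742/335 H=4942/423] → run E
t=22: vr[B=5543/423 E=4766/335 H=4942/423] → run H
t=23: vr[B=5543/423 E=4766/335 H=5966/423] → run B
t=24: vr[E=4766/335 H=5966/423] → run H
t=25: vr[E=4766/335 H=2330/141] → run E
t=26: vr[H=2330/141] → run H
t=27: vr[H=8014/423] → run H
t=28: (idle)
t=29: (idle)
t=30: (idle)
t=31: (idle)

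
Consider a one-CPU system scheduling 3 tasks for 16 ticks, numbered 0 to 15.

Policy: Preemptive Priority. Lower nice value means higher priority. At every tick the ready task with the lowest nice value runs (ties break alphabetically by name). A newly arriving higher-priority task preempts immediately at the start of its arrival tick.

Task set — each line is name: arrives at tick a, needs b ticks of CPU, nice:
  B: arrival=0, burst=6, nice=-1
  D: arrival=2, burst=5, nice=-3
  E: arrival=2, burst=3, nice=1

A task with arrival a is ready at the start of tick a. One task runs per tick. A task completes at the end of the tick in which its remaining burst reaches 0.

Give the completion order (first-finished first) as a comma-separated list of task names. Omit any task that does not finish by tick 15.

completion order = D, B, E

t=0: ready={B} → run B
t=1: ready={B} → run B
t=2: ready={B,D,E} → run D
t=3: ready={B,D,E} → run D
t=4: ready={B,D,E} → run D
t=5: ready={B,D,E} → run D
t=6: ready={B,D,E} → run D
t=7: ready={B,E} → run B
t=8: ready={B,E} → run B
t=9: ready={B,E} → run B
t=10: ready={B,E} → run B
t=11: ready={E} → run E
t=12: ready={E} → run E
t=13: ready={E} → run E
t=14: (idle)
t=15: (idle)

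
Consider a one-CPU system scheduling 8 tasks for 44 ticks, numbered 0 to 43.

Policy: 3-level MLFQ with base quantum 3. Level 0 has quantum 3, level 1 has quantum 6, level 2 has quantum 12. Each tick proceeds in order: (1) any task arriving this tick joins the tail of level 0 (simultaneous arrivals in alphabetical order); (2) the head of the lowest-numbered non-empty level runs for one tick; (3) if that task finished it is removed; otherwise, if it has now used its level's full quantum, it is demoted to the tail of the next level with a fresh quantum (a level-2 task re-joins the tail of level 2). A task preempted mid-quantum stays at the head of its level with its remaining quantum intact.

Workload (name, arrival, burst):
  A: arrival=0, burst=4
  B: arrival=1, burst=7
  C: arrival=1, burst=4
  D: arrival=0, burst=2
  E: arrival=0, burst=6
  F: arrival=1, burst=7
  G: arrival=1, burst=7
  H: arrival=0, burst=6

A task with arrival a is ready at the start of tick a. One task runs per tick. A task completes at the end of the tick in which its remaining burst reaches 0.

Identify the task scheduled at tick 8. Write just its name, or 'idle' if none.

t=0: L0/L1/L2 = ADEH/-/- → run A
t=1: L0/L1/L2 = ADEHBCFG/-/- → run A
t=2: L0/L1/L2 = ADEHBCFG/-/- → run A
t=3: L0/L1/L2 = DEHBCFG/A/- → run D
t=4: L0/L1/L2 = DEHBCFG/A/- → run D
t=5: L0/L1/L2 = EHBCFG/A/- → run E
t=6: L0/L1/L2 = EHBCFG/A/- → run E
t=7: L0/L1/L2 = EHBCFG/A/- → run E
t=8: L0/L1/L2 = HBCFG/AE/- → run H
t=9: L0/L1/L2 = HBCFG/AE/- → run H
t=10: L0/L1/L2 = HBCFG/AE/- → run H
t=11: L0/L1/L2 = BCFG/AEH/- → run B
t=12: L0/L1/L2 = BCFG/AEH/- → run B
t=13: L0/L1/L2 = BCFG/AEH/- → run B
t=14: L0/L1/L2 = CFG/AEHB/- → run C
t=15: L0/L1/L2 = CFG/AEHB/- → run C
t=16: L0/L1/L2 = CFG/AEHB/- → run C
t=17: L0/L1/L2 = FG/AEHBC/- → run F
t=18: L0/L1/L2 = FG/AEHBC/- → run F
t=19: L0/L1/L2 = FG/AEHBC/- → run F
t=20: L0/L1/L2 = G/AEHBCF/- → run G
t=21: L0/L1/L2 = G/AEHBCF/- → run G
t=22: L0/L1/L2 = G/AEHBCF/- → run G
t=23: L0/L1/L2 = -/AEHBCFG/- → run A
t=24: L0/L1/L2 = -/EHBCFG/- → run E
t=25: L0/L1/L2 = -/EHBCFG/- → run E
t=26: L0/L1/L2 = -/EHBCFG/- → run E
t=27: L0/L1/L2 = -/HBCFG/- → run H
t=28: L0/L1/L2 = -/HBCFG/- → run H
t=29: L0/L1/L2 = -/HBCFG/- → run H
t=30: L0/L1/L2 = -/BCFG/- → run B
t=31: L0/L1/L2 = -/BCFG/- → run B
t=32: L0/L1/L2 = -/BCFG/- → run B
t=33: L0/L1/L2 = -/BCFG/- → run B
t=34: L0/L1/L2 = -/CFG/- → run C
t=35: L0/L1/L2 = -/FG/- → run F
t=36: L0/L1/L2 = -/FG/- → run F
t=37: L0/L1/L2 = -/FG/- → run F
t=38: L0/L1/L2 = -/FG/- → run F
t=39: L0/L1/L2 = -/G/- → run G
t=40: L0/L1/L2 = -/G/- → run G
t=41: L0/L1/L2 = -/G/- → run G
t=42: L0/L1/L2 = -/G/- → run G
t=43: (idle)

running at tick 8 = H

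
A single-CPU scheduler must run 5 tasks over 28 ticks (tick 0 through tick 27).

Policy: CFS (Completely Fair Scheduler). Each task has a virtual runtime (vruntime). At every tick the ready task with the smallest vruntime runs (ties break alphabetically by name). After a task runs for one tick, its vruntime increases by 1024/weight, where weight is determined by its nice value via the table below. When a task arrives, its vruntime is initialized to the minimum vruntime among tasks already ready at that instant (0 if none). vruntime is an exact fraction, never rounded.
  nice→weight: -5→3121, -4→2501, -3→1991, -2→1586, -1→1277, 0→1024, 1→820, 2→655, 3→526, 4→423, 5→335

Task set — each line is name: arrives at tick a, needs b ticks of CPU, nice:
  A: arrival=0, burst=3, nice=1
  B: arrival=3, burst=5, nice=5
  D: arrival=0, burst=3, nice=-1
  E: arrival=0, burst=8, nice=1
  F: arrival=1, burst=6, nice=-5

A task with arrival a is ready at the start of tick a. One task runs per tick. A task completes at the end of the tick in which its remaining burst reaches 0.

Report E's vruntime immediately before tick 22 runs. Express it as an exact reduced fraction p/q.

t=0: vr[A=0 D=0 E=0] → run A
t=1: vr[A=256/205 D=0 E=0 F=0] → run D
t=2: vr[A=256/205 D=1024/1277 E=0 F=0] → run E
t=3: vr[A=256/205 B=0 D=1024/1277 E=256/205 F=0] → run B
t=4: vr[A=256/205 B=1024/335 D=1024/1277 E=256/205 F=0] → run F
t=5: vr[A=256/205 B=1024/335 D=1024/1277 E=256/205 F=1024/3121] → run F
t=6: vr[A=256/205 B=1024/335 D=1024/1277 E=256/205 F=2048/3121] → run F
t=7: vr[A=256/205 B=1024/335 D=1024/1277 E=256/205 F=3072/3121] → run D
t=8: vr[A=256/205 B=1024/335 D=2048/1277 E=256/205 F=3072/3121] → run F
t=9: vr[A=256/205 B=1024/335 D=2048/1277 E=256/205 F=4096/3121] → run A
t=10: vr[A=512/205 B=1024/335 D=2048/1277 E=256/205 F=4096/3121] → run E
t=11: vr[A=512/205 B=1024/335 D=2048/1277 E=512/205 F=4096/3121] → run F
t=12: vr[A=512/205 B=1024/335 D=2048/1277 E=512/205 F=5120/3121] → run D
t=13: vr[A=512/205 B=1024/335 E=512/205 F=5120/3121] → run F
t=14: vr[A=512/205 B=1024/335 E=512/205] → run A
t=15: vr[B=1024/335 E=512/205] → run E
t=16: vr[B=1024/335 E=768/205] → run B
t=17: vr[B=2048/335 E=768/205] → run E
t=18: vr[B=2048/335 E=1024/205] → run E
t=19: vr[B=2048/335 E=256/41] → run B
t=20: vr[B=3072/335 E=256/41] → run E
t=21: vr[B=3072/335 E=1536/205] → run E
t=22: vr[B=3072/335 E=1792/205] → run E
t=23: vr[B=3072/335] → run B
t=24: vr[B=4096/335] → run B
t=25: (idle)
t=26: (idle)
t=27: (idle)

vruntime(E, start of tick 22) = 1792/205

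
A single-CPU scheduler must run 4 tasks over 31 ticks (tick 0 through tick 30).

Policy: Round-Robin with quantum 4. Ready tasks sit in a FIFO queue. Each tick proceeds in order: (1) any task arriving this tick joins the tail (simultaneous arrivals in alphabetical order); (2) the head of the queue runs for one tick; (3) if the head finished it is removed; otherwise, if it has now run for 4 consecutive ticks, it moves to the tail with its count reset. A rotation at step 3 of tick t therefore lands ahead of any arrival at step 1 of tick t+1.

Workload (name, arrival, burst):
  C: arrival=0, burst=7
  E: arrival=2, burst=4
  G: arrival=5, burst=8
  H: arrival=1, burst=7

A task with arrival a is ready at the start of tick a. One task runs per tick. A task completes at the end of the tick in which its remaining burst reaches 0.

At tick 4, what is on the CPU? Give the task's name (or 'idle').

running at tick 4 = H

t=0: queue=[C] q_used=0 → run C
t=1: queue=[C,H] q_used=1 → run C
t=2: queue=[C,H,E] q_used=2 → run C
t=3: queue=[C,H,E] q_used=3 → run C
t=4: queue=[H,E,C] q_used=0 → run H
t=5: queue=[H,E,C,G] q_used=1 → run H
t=6: queue=[H,E,C,G] q_used=2 → run H
t=7: queue=[H,E,C,G] q_used=3 → run H
t=8: queue=[E,C,G,H] q_used=0 → run E
t=9: queue=[E,C,G,H] q_used=1 → run E
t=10: queue=[E,C,G,H] q_used=2 → run E
t=11: queue=[E,C,G,H] q_used=3 → run E
t=12: queue=[C,G,H] q_used=0 → run C
t=13: queue=[C,G,H] q_used=1 → run C
t=14: queue=[C,G,H] q_used=2 → run C
t=15: queue=[G,H] q_used=0 → run G
t=16: queue=[G,H] q_used=1 → run G
t=17: queue=[G,H] q_used=2 → run G
t=18: queue=[G,H] q_used=3 → run G
t=19: queue=[H,G] q_used=0 → run H
t=20: queue=[H,G] q_used=1 → run H
t=21: queue=[H,G] q_used=2 → run H
t=22: queue=[G] q_used=0 → run G
t=23: queue=[G] q_used=1 → run G
t=24: queue=[G] q_used=2 → run G
t=25: queue=[G] q_used=3 → run G
t=26: (idle)
t=27: (idle)
t=28: (idle)
t=29: (idle)
t=30: (idle)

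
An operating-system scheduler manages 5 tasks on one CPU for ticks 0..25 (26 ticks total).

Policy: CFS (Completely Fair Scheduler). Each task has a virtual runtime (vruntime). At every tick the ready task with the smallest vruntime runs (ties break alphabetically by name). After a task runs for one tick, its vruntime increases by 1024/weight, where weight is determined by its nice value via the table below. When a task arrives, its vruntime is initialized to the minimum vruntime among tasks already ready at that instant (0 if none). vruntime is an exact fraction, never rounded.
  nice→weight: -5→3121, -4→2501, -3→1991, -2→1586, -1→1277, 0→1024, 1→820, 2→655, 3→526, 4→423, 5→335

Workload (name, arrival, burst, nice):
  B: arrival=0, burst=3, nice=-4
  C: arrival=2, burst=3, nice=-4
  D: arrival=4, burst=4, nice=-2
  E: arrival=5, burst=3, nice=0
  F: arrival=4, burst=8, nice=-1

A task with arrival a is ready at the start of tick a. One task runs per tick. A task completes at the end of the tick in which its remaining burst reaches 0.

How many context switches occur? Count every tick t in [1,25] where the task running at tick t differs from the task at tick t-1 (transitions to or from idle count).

context switches = 14

t=0: vr[B=0] → run B
t=1: vr[B=1024/2501] → run B
t=2: vr[B=2048/2501 C=2048/2501] → run B
t=3: vr[C=2048/2501] → run C
t=4: vr[C=3072/2501 D=3072/2501 F=3072/2501] → run C
t=5: vr[C=4096/2501 D=3072/2501 E=3072/2501 F=3072/2501] → run D
t=6: vr[C=4096/2501 D=60928/32513 E=3072/2501 F=3072/2501] → run E
t=7: vr[C=4096/2501 D=60928/32513 E=5573/2501 F=3072/2501] → run F
t=8: vr[C=4096/2501 D=60928/32513 E=5573/2501 F=6483968/3193777] → run C
t=9: vr[D=60928/32513 E=5573/2501 F=6483968/3193777] → run D
t=10: vr[D=81920/32513 E=5573/2501 F=6483968/3193777] → run F
t=11: vr[D=81920/32513 E=5573/2501 F=9044992/3193777] → run E
t=12: vr[D=81920/32513 E=8074/2501 F=9044992/3193777] → run D
t=13: vr[D=102912/32513 E=8074/2501 F=9044992/3193777] → run F
t=14: vr[D=102912/32513 E=8074/2501 F=11606016/3193777] → run D
t=15: vr[E=8074/2501 F=11606016/3193777] → run E
t=16: vr[F=11606016/3193777] → run F
t=17: vr[F=14167040/3193777] → run F
t=18: vr[F=16728064/3193777] → run F
t=19: vr[F=19289088/3193777] → run F
t=20: vr[F=21850112/3193777] → run F
t=21: (idle)
t=22: (idle)
t=23: (idle)
t=24: (idle)
t=25: (idle)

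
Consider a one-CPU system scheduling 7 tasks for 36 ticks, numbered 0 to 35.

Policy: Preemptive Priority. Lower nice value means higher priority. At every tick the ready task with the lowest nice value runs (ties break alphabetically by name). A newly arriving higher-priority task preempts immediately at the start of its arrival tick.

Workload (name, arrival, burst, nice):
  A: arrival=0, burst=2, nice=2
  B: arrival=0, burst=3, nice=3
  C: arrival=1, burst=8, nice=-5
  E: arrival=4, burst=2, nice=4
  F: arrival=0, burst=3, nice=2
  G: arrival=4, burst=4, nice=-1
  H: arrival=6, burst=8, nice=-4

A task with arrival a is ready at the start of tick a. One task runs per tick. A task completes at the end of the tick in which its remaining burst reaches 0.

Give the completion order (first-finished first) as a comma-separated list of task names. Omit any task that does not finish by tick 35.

t=0: ready={A,B,F} → run A
t=1: ready={A,B,C,F} → run C
t=2: ready={A,B,C,F} → run C
t=3: ready={A,B,C,F} → run C
t=4: ready={A,B,C,E,F,G} → run C
t=5: ready={A,B,C,E,F,G} → run C
t=6: ready={A,B,C,E,F,G,H} → run C
t=7: ready={A,B,C,E,F,G,H} → run C
t=8: ready={A,B,C,E,F,G,H} → run C
t=9: ready={A,B,E,F,G,H} → run H
t=10: ready={A,B,E,F,G,H} → run H
t=11: ready={A,B,E,F,G,H} → run H
t=12: ready={A,B,E,F,G,H} → run H
t=13: ready={A,B,E,F,G,H} → run H
t=14: ready={A,B,E,F,G,H} → run H
t=15: ready={A,B,E,F,G,H} → run H
t=16: ready={A,B,E,F,G,H} → run H
t=17: ready={A,B,E,F,G} → run G
t=18: ready={A,B,E,F,G} → run G
t=19: ready={A,B,E,F,G} → run G
t=20: ready={A,B,E,F,G} → run G
t=21: ready={A,B,E,F} → run A
t=22: ready={B,E,F} → run F
t=23: ready={B,E,F} → run F
t=24: ready={B,E,F} → run F
t=25: ready={B,E} → run B
t=26: ready={B,E} → run B
t=27: ready={B,E} → run B
t=28: ready={E} → run E
t=29: ready={E} → run E
t=30: (idle)
t=31: (idle)
t=32: (idle)
t=33: (idle)
t=34: (idle)
t=35: (idle)

completion order = C, H, G, A, F, B, E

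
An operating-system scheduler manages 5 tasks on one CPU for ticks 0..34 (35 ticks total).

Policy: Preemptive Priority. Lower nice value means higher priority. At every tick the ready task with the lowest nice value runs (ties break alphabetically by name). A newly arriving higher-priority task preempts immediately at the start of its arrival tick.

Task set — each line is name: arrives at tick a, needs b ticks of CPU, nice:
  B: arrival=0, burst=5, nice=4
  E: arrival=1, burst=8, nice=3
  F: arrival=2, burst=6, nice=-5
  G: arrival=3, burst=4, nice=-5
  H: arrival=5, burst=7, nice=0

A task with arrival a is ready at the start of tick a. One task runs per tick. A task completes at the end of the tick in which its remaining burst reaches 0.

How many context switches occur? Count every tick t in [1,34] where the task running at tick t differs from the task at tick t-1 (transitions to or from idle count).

context switches = 7

t=0: ready={B} → run B
t=1: ready={B,E} → run E
t=2: ready={B,E,F} → run F
t=3: ready={B,E,F,G} → run F
t=4: ready={B,E,F,G} → run F
t=5: ready={B,E,F,G,H} → run F
t=6: ready={B,E,F,G,H} → run F
t=7: ready={B,E,F,G,H} → run F
t=8: ready={B,E,G,H} → run G
t=9: ready={B,E,G,H} → run G
t=10: ready={B,E,G,H} → run G
t=11: ready={B,E,G,H} → run G
t=12: ready={B,E,H} → run H
t=13: ready={B,E,H} → run H
t=14: ready={B,E,H} → run H
t=15: ready={B,E,H} → run H
t=16: ready={B,E,H} → run H
t=17: ready={B,E,H} → run H
t=18: ready={B,E,H} → run H
t=19: ready={B,E} → run E
t=20: ready={B,E} → run E
t=21: ready={B,E} → run E
t=22: ready={B,E} → run E
t=23: ready={B,E} → run E
t=24: ready={B,E} → run E
t=25: ready={B,E} → run E
t=26: ready={B} → run B
t=27: ready={B} → run B
t=28: ready={B} → run B
t=29: ready={B} → run B
t=30: (idle)
t=31: (idle)
t=32: (idle)
t=33: (idle)
t=34: (idle)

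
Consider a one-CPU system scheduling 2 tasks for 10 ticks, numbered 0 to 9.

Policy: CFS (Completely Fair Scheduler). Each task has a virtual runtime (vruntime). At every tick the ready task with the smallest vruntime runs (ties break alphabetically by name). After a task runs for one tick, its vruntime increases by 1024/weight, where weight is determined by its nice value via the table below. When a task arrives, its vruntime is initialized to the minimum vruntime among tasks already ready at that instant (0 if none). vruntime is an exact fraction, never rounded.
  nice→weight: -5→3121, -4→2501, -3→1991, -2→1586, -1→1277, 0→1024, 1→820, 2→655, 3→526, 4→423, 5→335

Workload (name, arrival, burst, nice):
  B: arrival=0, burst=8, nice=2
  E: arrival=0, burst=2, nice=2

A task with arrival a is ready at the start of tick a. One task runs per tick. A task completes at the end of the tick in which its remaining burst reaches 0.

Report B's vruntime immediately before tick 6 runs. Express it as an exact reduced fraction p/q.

vruntime(B, start of tick 6) = 4096/655

t=0: vr[B=0 E=0] → run B
t=1: vr[B=1024/655 E=0] → run E
t=2: vr[B=1024/655 E=1024/655] → run B
t=3: vr[B=2048/655 E=1024/655] → run E
t=4: vr[B=2048/655] → run B
t=5: vr[B=3072/655] → run B
t=6: vr[B=4096/655] → run B
t=7: vr[B=1024/131] → run B
t=8: vr[B=6144/655] → run B
t=9: vr[B=7168/655] → run B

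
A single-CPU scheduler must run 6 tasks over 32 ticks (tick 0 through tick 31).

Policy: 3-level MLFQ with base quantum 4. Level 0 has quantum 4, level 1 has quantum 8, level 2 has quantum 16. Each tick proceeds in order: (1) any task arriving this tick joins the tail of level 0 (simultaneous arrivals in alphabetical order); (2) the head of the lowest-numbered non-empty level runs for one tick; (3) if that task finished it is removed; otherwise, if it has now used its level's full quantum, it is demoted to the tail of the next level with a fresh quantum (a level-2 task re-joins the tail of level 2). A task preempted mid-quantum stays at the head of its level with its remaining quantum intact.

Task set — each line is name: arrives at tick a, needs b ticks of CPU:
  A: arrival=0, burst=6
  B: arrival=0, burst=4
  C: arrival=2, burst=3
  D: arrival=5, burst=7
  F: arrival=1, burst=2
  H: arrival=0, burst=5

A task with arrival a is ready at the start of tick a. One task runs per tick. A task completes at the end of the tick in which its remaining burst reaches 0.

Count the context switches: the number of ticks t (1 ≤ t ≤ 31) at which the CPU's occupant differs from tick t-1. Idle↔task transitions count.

context switches = 9

t=0: L0/L1/L2 = ABH/-/- → run A
t=1: L0/L1/L2 = ABHF/-/- → run A
t=2: L0/L1/L2 = ABHFC/-/- → run A
t=3: L0/L1/L2 = ABHFC/-/- → run A
t=4: L0/L1/L2 = BHFC/A/- → run B
t=5: L0/L1/L2 = BHFCD/A/- → run B
t=6: L0/L1/L2 = BHFCD/A/- → run B
t=7: L0/L1/L2 = BHFCD/A/- → run B
t=8: L0/L1/L2 = HFCD/A/- → run H
t=9: L0/L1/L2 = HFCD/A/- → run H
t=10: L0/L1/L2 = HFCD/A/- → run H
t=11: L0/L1/L2 = HFCD/A/- → run H
t=12: L0/L1/L2 = FCD/AH/- → run F
t=13: L0/L1/L2 = FCD/AH/- → run F
t=14: L0/L1/L2 = CD/AH/- → run C
t=15: L0/L1/L2 = CD/AH/- → run C
t=16: L0/L1/L2 = CD/AH/- → run C
t=17: L0/L1/L2 = D/AH/- → run D
t=18: L0/L1/L2 = D/AH/- → run D
t=19: L0/L1/L2 = D/AH/- → run D
t=20: L0/L1/L2 = D/AH/- → run D
t=21: L0/L1/L2 = -/AHD/- → run A
t=22: L0/L1/L2 = -/AHD/- → run A
t=23: L0/L1/L2 = -/HD/- → run H
t=24: L0/L1/L2 = -/D/- → run D
t=25: L0/L1/L2 = -/D/- → run D
t=26: L0/L1/L2 = -/D/- → run D
t=27: (idle)
t=28: (idle)
t=29: (idle)
t=30: (idle)
t=31: (idle)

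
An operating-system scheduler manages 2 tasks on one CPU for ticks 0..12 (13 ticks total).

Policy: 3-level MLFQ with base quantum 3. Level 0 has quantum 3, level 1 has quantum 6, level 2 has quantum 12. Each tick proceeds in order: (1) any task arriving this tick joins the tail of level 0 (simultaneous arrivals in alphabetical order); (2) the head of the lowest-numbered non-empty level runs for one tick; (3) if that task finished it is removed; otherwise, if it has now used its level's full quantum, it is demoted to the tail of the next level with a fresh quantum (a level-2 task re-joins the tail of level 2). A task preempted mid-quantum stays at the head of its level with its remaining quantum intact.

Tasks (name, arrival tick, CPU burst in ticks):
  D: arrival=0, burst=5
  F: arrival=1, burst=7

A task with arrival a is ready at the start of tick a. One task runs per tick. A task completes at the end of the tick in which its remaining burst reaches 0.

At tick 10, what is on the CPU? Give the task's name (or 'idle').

t=0: L0/L1/L2 = D/-/- → run D
t=1: L0/L1/L2 = DF/-/- → run D
t=2: L0/L1/L2 = DF/-/- → run D
t=3: L0/L1/L2 = F/D/- → run F
t=4: L0/L1/L2 = F/D/- → run F
t=5: L0/L1/L2 = F/D/- → run F
t=6: L0/L1/L2 = -/DF/- → run D
t=7: L0/L1/L2 = -/DF/- → run D
t=8: L0/L1/L2 = -/F/- → run F
t=9: L0/L1/L2 = -/F/- → run F
t=10: L0/L1/L2 = -/F/- → run F
t=11: L0/L1/L2 = -/F/- → run F
t=12: (idle)

running at tick 10 = F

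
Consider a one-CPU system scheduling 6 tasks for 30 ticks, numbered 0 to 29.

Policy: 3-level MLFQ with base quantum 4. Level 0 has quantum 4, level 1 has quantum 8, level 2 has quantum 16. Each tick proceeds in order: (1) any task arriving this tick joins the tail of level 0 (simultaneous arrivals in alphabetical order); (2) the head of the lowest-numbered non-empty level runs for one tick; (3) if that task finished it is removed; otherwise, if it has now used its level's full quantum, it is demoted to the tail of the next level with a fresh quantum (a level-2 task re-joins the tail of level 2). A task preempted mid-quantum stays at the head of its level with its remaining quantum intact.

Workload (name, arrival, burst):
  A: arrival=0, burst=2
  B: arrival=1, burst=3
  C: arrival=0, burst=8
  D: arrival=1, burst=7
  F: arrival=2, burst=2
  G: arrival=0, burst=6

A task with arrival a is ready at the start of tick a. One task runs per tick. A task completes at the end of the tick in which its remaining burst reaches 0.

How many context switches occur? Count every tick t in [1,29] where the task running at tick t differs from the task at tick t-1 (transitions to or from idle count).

t=0: L0/L1/L2 = ACG/-/- → run A
t=1: L0/L1/L2 = ACGBD/-/- → run A
t=2: L0/L1/L2 = CGBDF/-/- → run C
t=3: L0/L1/L2 = CGBDF/-/- → run C
t=4: L0/L1/L2 = CGBDF/-/- → run C
t=5: L0/L1/L2 = CGBDF/-/- → run C
t=6: L0/L1/L2 = GBDF/C/- → run G
t=7: L0/L1/L2 = GBDF/C/- → run G
t=8: L0/L1/L2 = GBDF/C/- → run G
t=9: L0/L1/L2 = GBDF/C/- → run G
t=10: L0/L1/L2 = BDF/CG/- → run B
t=11: L0/L1/L2 = BDF/CG/- → run B
t=12: L0/L1/L2 = BDF/CG/- → run B
t=13: L0/L1/L2 = DF/CG/- → run D
t=14: L0/L1/L2 = DF/CG/- → run D
t=15: L0/L1/L2 = DF/CG/- → run D
t=16: L0/L1/L2 = DF/CG/- → run D
t=17: L0/L1/L2 = F/CGD/- → run F
t=18: L0/L1/L2 = F/CGD/- → run F
t=19: L0/L1/L2 = -/CGD/- → run C
t=20: L0/L1/L2 = -/CGD/- → run C
t=21: L0/L1/L2 = -/CGD/- → run C
t=22: L0/L1/L2 = -/CGD/- → run C
t=23: L0/L1/L2 = -/GD/- → run G
t=24: L0/L1/L2 = -/GD/- → run G
t=25: L0/L1/L2 = -/D/- → run D
t=26: L0/L1/L2 = -/D/- → run D
t=27: L0/L1/L2 = -/D/- → run D
t=28: (idle)
t=29: (idle)

context switches = 9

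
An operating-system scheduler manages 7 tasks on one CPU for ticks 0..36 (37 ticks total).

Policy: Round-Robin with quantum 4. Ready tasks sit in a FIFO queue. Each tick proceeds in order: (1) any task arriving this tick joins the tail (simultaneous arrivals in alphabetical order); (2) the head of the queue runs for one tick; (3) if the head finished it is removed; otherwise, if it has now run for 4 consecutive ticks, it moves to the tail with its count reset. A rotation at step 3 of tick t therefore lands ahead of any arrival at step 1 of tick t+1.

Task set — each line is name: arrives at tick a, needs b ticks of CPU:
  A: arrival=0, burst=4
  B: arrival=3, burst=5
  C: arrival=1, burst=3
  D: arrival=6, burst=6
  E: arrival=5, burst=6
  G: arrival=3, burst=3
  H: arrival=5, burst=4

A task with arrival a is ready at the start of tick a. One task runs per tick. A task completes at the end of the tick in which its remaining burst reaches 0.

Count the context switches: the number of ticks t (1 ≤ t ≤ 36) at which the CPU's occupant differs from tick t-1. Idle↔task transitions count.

context switches = 10

t=0: queue=[A] q_used=0 → run A
t=1: queue=[A,C] q_used=1 → run A
t=2: queue=[A,C] q_used=2 → run A
t=3: queue=[A,C,B,G] q_used=3 → run A
t=4: queue=[C,B,G] q_used=0 → run C
t=5: queue=[C,B,G,E,H] q_used=1 → run C
t=6: queue=[C,B,G,E,H,D] q_used=2 → run C
t=7: queue=[B,G,E,H,D] q_used=0 → run B
t=8: queue=[B,G,E,H,D] q_used=1 → run B
t=9: queue=[B,G,E,H,D] q_used=2 → run B
t=10: queue=[B,G,E,H,D] q_used=3 → run B
t=11: queue=[G,E,H,D,B] q_used=0 → run G
t=12: queue=[G,E,H,D,B] q_used=1 → run G
t=13: queue=[G,E,H,D,B] q_used=2 → run G
t=14: queue=[E,H,D,B] q_used=0 → run E
t=15: queue=[E,H,D,B] q_used=1 → run E
t=16: queue=[E,H,D,B] q_used=2 → run E
t=17: queue=[E,H,D,B] q_used=3 → run E
t=18: queue=[H,D,B,E] q_used=0 → run H
t=19: queue=[H,D,B,E] q_used=1 → run H
t=20: queue=[H,D,B,E] q_used=2 → run H
t=21: queue=[H,D,B,E] q_used=3 → run H
t=22: queue=[D,B,E] q_used=0 → run D
t=23: queue=[D,B,E] q_used=1 → run D
t=24: queue=[D,B,E] q_used=2 → run D
t=25: queue=[D,B,E] q_used=3 → run D
t=26: queue=[B,E,D] q_used=0 → run B
t=27: queue=[E,D] q_used=0 → run E
t=28: queue=[E,D] q_used=1 → run E
t=29: queue=[D] q_used=0 → run D
t=30: queue=[D] q_used=1 → run D
t=31: (idle)
t=32: (idle)
t=33: (idle)
t=34: (idle)
t=35: (idle)
t=36: (idle)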